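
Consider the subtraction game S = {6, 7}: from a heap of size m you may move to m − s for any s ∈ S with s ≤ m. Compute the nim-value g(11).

Compute g(0), g(1), … for moves {6, 7}:
k:     0  1  2  3  4  5  6  7  8  9 10 11
g(k):  0  0  0  0  0  0  1  1  1  1  1  1
So g(11) = 1.

1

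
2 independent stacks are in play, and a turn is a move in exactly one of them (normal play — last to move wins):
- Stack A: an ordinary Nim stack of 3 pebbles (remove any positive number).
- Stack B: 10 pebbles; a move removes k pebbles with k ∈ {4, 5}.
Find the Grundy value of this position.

3

Stack A is a plain Nim stack of size 3, so its Grundy value is 3.
Grundy values for stack B (subtraction set {4, 5}):
g(0) = mex{} = 0
g(1) = mex{} = 0
g(2) = mex{} = 0
g(3) = mex{} = 0
g(4) = mex{0} = 1
g(5) = mex{0} = 1
g(6) = mex{0} = 1
g(7) = mex{0} = 1
g(8) = mex{0,1} = 2
g(9) = mex{1} = 0
g(10) = mex{1} = 0
So g(10) = 0.
The value of a disjunctive sum is the nim-sum of the parts.
Combined value = 3 ⊕ 0 = 3.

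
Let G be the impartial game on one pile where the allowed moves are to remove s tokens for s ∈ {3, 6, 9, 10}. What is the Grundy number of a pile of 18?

Build the Grundy sequence with g(k) = mex{g(k−s) : s ∈ {3, 6, 9, 10}, s ≤ k}:
k:     0  1  2  3  4  5  6  7  8  9 10 11 12 13 14 15 16 17 18
g(k):  0  0  0  1  1  1  2  2  2  3  3  3  4  0  0  0  1  1  1
So g(18) = 1.

1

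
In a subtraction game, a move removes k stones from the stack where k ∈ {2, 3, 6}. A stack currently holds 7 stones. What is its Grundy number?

Grundy values for subtraction set {2, 3, 6}:
k:     0  1  2  3  4  5  6  7
g(k):  0  0  1  1  2  0  3  1
So g(7) = 1.

1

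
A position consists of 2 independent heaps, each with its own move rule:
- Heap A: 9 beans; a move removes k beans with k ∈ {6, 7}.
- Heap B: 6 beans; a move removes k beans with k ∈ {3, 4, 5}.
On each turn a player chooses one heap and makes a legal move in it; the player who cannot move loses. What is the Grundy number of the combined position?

3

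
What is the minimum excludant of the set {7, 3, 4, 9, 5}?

0 is not in the set, so the mex is 0.

0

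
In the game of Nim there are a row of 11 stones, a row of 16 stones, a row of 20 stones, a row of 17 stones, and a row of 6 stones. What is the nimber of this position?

24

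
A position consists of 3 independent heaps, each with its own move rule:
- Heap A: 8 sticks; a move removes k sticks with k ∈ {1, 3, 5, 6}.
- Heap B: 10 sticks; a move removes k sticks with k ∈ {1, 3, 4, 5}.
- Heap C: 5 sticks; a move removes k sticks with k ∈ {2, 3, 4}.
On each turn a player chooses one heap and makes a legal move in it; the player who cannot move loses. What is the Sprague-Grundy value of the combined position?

Build the Grundy sequence for heap A with g(k) = mex{g(k−s) : s ∈ {1, 3, 5, 6}, s ≤ k}:
g(0) = mex{} = 0
g(1) = mex{0} = 1
g(2) = mex{1} = 0
g(3) = mex{0} = 1
g(4) = mex{1} = 0
g(5) = mex{0} = 1
g(6) = mex{0,1} = 2
g(7) = mex{0,1,2} = 3
g(8) = mex{0,1,3} = 2
So g(8) = 2.
Grundy values for heap B (subtraction set {1, 3, 4, 5}):
k:     0  1  2  3  4  5  6  7  8  9 10
g(k):  0  1  0  1  2  3  2  3  0  1  0
So g(10) = 0.
Grundy values for heap C (subtraction set {2, 3, 4}):
g(0) = mex{} = 0
g(1) = mex{} = 0
g(2) = mex{0} = 1
g(3) = mex{0} = 1
g(4) = mex{0,1} = 2
g(5) = mex{0,1} = 2
So g(5) = 2.
By the Sprague-Grundy theorem, the Grundy value of a sum of independent games is the XOR of the component values.
Combined value = 2 ⊕ 0 ⊕ 2 = 0.

0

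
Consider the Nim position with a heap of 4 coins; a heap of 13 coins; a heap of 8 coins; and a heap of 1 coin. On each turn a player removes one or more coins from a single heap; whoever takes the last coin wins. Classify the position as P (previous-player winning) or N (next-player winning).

Compute the nim-sum pairwise:
4 ^ 13 = 9
9 ^ 8 = 1
1 ^ 1 = 0
The nim-sum is 0, so this is a P-position: the player to move is in a losing position under optimal play.

P-position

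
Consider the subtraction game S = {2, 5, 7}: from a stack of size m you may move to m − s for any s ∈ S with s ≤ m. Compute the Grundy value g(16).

1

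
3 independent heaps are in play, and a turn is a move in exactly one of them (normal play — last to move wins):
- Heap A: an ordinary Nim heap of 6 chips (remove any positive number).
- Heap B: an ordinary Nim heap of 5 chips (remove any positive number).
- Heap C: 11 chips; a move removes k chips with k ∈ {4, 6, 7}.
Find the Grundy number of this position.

3

Heap A is a plain Nim heap of size 6, so its Grundy value is 6.
Heap B is a plain Nim heap of size 5, so its Grundy value is 5.
Grundy values for heap C (subtraction set {4, 6, 7}):
k:     0  1  2  3  4  5  6  7  8  9 10 11
g(k):  0  0  0  0  1  1  1  1  2  2  2  0
So g(11) = 0.
The value of a disjunctive sum is the nim-sum of the parts.
Combined value = 6 ⊕ 5 ⊕ 0 = 3.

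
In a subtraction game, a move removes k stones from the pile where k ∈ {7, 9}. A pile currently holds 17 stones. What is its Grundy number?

0

Grundy values for subtraction set {7, 9}:
k:     0  1  2  3  4  5  6  7  8  9 10 11 12 13 14 15 16 17
g(k):  0  0  0  0  0  0  0  1  1  1  1  1  1  1  2  2  0  0
So g(17) = 0.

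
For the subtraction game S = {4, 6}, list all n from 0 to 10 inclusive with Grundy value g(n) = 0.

0, 1, 2, 3, 10

Compute g(0), g(1), … for moves {4, 6}:
g(0) = mex{} = 0
g(1) = mex{} = 0
g(2) = mex{} = 0
g(3) = mex{} = 0
g(4) = mex{0} = 1
g(5) = mex{0} = 1
g(6) = mex{0} = 1
g(7) = mex{0} = 1
g(8) = mex{0,1} = 2
g(9) = mex{0,1} = 2
g(10) = mex{1} = 0
The P-positions (g = 0) in 0..10 are 0, 1, 2, 3, 10.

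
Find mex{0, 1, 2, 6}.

3

The values 0, 1, 2 are all present; 3 is the first non-negative integer missing from the set.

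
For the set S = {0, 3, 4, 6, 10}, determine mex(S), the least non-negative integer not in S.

0 is in the set but 1 is not, so the mex is 1.

1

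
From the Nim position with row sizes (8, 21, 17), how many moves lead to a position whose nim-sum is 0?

1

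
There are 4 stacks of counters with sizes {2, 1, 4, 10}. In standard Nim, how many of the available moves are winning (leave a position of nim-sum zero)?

1

Nim-sum: 2 ⊕ 1 ⊕ 4 ⊕ 10 = 13.
The overall nim-sum is X = 13. A stack of size p has a winning move iff p XOR X < p (reduce it to p XOR X).
  2: 2 XOR 13 = 15 ≥ 2 — no move.
  1: 1 XOR 13 = 12 ≥ 1 — no move.
  4: 4 XOR 13 = 9 ≥ 4 — no move.
  10: 10 XOR 13 = 7 < 10 — winning move (to 7).
That gives 1 winning move.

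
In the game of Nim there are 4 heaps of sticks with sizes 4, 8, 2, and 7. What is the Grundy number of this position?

9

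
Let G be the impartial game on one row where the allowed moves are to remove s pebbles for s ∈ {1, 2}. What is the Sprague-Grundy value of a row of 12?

0

Grundy values for subtraction set {1, 2}:
k:     0  1  2  3  4  5  6  7  8  9 10 11 12
g(k):  0  1  2  0  1  2  0  1  2  0  1  2  0
So g(12) = 0.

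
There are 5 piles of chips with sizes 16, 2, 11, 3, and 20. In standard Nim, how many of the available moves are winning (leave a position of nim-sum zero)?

1

Nim-sum: 16 ^ 2 ^ 11 ^ 3 ^ 20 = 14.
The overall nim-sum is X = 14. A pile of size p has a winning move iff p XOR X < p (reduce it to p XOR X).
  16: 16 XOR 14 = 30 ≥ 16 — no move.
  2: 2 XOR 14 = 12 ≥ 2 — no move.
  11: 11 XOR 14 = 5 < 11 — winning move (to 5).
  3: 3 XOR 14 = 13 ≥ 3 — no move.
  20: 20 XOR 14 = 26 ≥ 20 — no move.
That gives 1 winning move.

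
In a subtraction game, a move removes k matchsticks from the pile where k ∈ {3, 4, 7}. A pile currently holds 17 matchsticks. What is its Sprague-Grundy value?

2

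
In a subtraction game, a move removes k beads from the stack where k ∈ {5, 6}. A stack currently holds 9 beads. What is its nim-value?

1

Grundy values for subtraction set {5, 6}:
k:     0  1  2  3  4  5  6  7  8  9
g(k):  0  0  0  0  0  1  1  1  1  1
So g(9) = 1.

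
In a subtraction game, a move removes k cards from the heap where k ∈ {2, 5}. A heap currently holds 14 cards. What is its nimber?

Compute g(0), g(1), … for moves {2, 5}:
k:     0  1  2  3  4  5  6  7  8  9 10 11 12 13 14
g(k):  0  0  1  1  0  2  1  0  0  1  1  0  2  1  0
So g(14) = 0.

0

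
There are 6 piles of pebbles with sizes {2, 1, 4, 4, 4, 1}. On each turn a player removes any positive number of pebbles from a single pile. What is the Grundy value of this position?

6

Nim-sum: 2 ⊕ 1 ⊕ 4 ⊕ 4 ⊕ 4 ⊕ 1 = 6.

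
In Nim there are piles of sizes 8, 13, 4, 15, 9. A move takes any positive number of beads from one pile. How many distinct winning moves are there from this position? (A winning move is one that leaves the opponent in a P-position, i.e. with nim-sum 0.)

Bitwise XOR of the heap sizes:
  1000  (8)
  1101  (13)
  0100  (4)
  1111  (15)
  1001  (9)
  ----
  0111  (7)
The overall nim-sum is X = 7. A pile of size p has a winning move iff p XOR X < p (reduce it to p XOR X).
  8: 8 XOR 7 = 15 ≥ 8 — no move.
  13: 13 XOR 7 = 10 < 13 — winning move (to 10).
  4: 4 XOR 7 = 3 < 4 — winning move (to 3).
  15: 15 XOR 7 = 8 < 15 — winning move (to 8).
  9: 9 XOR 7 = 14 ≥ 9 — no move.
That gives 3 winning moves.

3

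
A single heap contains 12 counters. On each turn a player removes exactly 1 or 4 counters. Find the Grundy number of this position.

0

Grundy values for subtraction set {1, 4}:
k:     0  1  2  3  4  5  6  7  8  9 10 11 12
g(k):  0  1  0  1  2  0  1  0  1  2  0  1  0
So g(12) = 0.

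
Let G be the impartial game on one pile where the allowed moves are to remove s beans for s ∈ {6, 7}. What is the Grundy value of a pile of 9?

1

Build the Grundy sequence with g(k) = mex{g(k−s) : s ∈ {6, 7}, s ≤ k}:
k:     0  1  2  3  4  5  6  7  8  9
g(k):  0  0  0  0  0  0  1  1  1  1
So g(9) = 1.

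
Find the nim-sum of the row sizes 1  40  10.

Nim-sum: 1 XOR 40 XOR 10 = 35.

35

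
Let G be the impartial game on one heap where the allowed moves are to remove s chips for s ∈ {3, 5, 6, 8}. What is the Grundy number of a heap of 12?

Compute g(0), g(1), … for moves {3, 5, 6, 8}:
g(0) = mex{} = 0
g(1) = mex{} = 0
g(2) = mex{} = 0
g(3) = mex{0} = 1
g(4) = mex{0} = 1
g(5) = mex{0} = 1
g(6) = mex{0,1} = 2
g(7) = mex{0,1} = 2
g(8) = mex{0,1} = 2
g(9) = mex{0,1,2} = 3
g(10) = mex{0,1,2} = 3
g(11) = mex{1,2} = 0
g(12) = mex{1,2,3} = 0
So g(12) = 0.

0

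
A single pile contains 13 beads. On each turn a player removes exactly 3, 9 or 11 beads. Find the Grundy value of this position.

2

Grundy values for subtraction set {3, 9, 11}:
g(0) = mex{} = 0
g(1) = mex{} = 0
g(2) = mex{} = 0
g(3) = mex{0} = 1
g(4) = mex{0} = 1
g(5) = mex{0} = 1
g(6) = mex{1} = 0
g(7) = mex{1} = 0
g(8) = mex{1} = 0
g(9) = mex{0} = 1
g(10) = mex{0} = 1
g(11) = mex{0} = 1
g(12) = mex{0,1} = 2
g(13) = mex{0,1} = 2
So g(13) = 2.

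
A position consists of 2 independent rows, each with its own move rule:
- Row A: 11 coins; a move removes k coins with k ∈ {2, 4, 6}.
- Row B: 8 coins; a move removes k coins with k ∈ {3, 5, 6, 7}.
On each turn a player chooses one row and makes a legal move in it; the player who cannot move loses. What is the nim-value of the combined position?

3

Build the Grundy sequence for row A with g(k) = mex{g(k−s) : s ∈ {2, 4, 6}, s ≤ k}:
k:     0  1  2  3  4  5  6  7  8  9 10 11
g(k):  0  0  1  1  2  2  3  3  0  0  1  1
So g(11) = 1.
Build the Grundy sequence for row B with g(k) = mex{g(k−s) : s ∈ {3, 5, 6, 7}, s ≤ k}:
k:     0  1  2  3  4  5  6  7  8
g(k):  0  0  0  1  1  1  2  2  2
So g(8) = 2.
By the Sprague-Grundy theorem, the Grundy value of a sum of independent games is the XOR of the component values.
Combined value = 1 XOR 2 = 3.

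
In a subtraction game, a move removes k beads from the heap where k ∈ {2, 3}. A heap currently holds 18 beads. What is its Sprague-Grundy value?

1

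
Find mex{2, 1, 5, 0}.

3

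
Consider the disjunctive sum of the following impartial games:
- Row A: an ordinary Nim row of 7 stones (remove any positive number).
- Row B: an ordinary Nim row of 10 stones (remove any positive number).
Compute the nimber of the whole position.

13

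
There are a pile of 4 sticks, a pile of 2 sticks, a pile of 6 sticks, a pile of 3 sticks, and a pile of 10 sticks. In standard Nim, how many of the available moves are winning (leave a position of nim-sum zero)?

1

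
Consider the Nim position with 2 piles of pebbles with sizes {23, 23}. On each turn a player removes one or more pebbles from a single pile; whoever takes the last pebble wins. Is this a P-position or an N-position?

Compute the nim-sum pairwise:
23 ⊕ 23 = 0
The nim-sum is 0, so this is a P-position: the player to move is in a losing position under optimal play.

P-position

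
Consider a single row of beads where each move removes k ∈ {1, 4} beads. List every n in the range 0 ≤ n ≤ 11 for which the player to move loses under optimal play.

Build the Grundy sequence with g(k) = mex{g(k−s) : s ∈ {1, 4}, s ≤ k}:
k:     0  1  2  3  4  5  6  7  8  9 10 11
g(k):  0  1  0  1  2  0  1  0  1  2  0  1
The P-positions (g = 0) in 0..11 are 0, 2, 5, 7, 10.

0, 2, 5, 7, 10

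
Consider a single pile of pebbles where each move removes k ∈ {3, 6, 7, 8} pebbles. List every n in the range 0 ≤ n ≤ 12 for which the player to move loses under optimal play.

0, 1, 2, 11, 12

Build the Grundy sequence with g(k) = mex{g(k−s) : s ∈ {3, 6, 7, 8}, s ≤ k}:
k:     0  1  2  3  4  5  6  7  8  9 10 11 12
g(k):  0  0  0  1  1  1  2  2  2  3  3  0  0
The P-positions (g = 0) in 0..12 are 0, 1, 2, 11, 12.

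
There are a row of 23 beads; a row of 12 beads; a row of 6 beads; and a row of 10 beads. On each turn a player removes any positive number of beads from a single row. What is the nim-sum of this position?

23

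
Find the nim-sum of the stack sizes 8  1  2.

11

Compute the nim-sum pairwise:
8 XOR 1 = 9
9 XOR 2 = 11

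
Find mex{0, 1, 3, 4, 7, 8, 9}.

2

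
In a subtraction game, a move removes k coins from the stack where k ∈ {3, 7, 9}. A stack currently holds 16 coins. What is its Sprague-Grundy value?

Build the Grundy sequence with g(k) = mex{g(k−s) : s ∈ {3, 7, 9}, s ≤ k}:
k:     0  1  2  3  4  5  6  7  8  9 10 11 12 13 14 15 16
g(k):  0  0  0  1  1  1  0  2  2  1  3  3  0  2  0  1  0
So g(16) = 0.

0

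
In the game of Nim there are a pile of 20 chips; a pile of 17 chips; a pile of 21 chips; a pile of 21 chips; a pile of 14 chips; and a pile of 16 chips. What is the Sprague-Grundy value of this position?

27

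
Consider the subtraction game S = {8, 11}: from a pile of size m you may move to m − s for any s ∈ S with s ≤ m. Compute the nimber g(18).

2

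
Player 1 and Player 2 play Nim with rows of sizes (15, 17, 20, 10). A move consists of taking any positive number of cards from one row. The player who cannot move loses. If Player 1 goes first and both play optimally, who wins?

Player 2 wins

Nim-sum: 15 ⊕ 17 ⊕ 20 ⊕ 10 = 0.
The nim-sum is 0, so this is a P-position: the player to move is in a losing position under optimal play; Player 1 is about to move from it and so loses — Player 2 wins.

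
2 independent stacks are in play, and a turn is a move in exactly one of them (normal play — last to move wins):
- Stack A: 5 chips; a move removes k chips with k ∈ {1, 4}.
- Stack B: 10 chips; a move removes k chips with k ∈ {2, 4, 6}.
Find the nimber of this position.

Grundy values for stack A (subtraction set {1, 4}):
k:     0  1  2  3  4  5
g(k):  0  1  0  1  2  0
So g(5) = 0.
For stack B, compute g(0), g(1), … with moves {2, 4, 6}:
g(0) = mex{} = 0
g(1) = mex{} = 0
g(2) = mex{0} = 1
g(3) = mex{0} = 1
g(4) = mex{0,1} = 2
g(5) = mex{0,1} = 2
g(6) = mex{0,1,2} = 3
g(7) = mex{0,1,2} = 3
g(8) = mex{1,2,3} = 0
g(9) = mex{1,2,3} = 0
g(10) = mex{0,2,3} = 1
So g(10) = 1.
By the Sprague-Grundy theorem, the Grundy value of a sum of independent games is the XOR of the component values.
Combined value = 0 XOR 1 = 1.

1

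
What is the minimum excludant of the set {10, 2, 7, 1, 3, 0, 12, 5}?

4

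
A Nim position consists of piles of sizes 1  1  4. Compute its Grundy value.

4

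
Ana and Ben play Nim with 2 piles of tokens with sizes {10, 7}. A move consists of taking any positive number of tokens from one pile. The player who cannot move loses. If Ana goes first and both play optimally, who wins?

In binary:
  1010  (10)
  0111  (7)
  ----
  1101  (13)
The nim-sum is 13 ≠ 0, so this is an N-position: the player to move can win; Ana has a winning move.

Ana wins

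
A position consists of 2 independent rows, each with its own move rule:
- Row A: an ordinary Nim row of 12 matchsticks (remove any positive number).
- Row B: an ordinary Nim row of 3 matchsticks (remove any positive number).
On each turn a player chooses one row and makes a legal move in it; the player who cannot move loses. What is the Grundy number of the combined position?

15

Row A is a plain Nim row of size 12, so its Grundy value is 12.
Row B is a plain Nim row of size 3, so its Grundy value is 3.
By the Sprague-Grundy theorem, the Grundy value of a sum of independent games is the XOR of the component values.
Combined value = 12 ⊕ 3 = 15.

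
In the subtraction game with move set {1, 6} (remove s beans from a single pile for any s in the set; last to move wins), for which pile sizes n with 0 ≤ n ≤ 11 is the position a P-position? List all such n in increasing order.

0, 2, 4, 7, 9, 11

Grundy values for subtraction set {1, 6}:
k:     0  1  2  3  4  5  6  7  8  9 10 11
g(k):  0  1  0  1  0  1  2  0  1  0  1  0
The P-positions (g = 0) in 0..11 are 0, 2, 4, 7, 9, 11.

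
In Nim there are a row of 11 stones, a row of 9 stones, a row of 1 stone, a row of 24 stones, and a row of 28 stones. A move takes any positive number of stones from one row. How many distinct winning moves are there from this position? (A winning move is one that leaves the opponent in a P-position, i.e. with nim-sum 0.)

1

In binary:
  01011  (11)
  01001  (9)
  00001  (1)
  11000  (24)
  11100  (28)
  -----
  00111  (7)
The overall nim-sum is X = 7. A row of size p has a winning move iff p XOR X < p (reduce it to p XOR X).
  11: 11 XOR 7 = 12 ≥ 11 — no move.
  9: 9 XOR 7 = 14 ≥ 9 — no move.
  1: 1 XOR 7 = 6 ≥ 1 — no move.
  24: 24 XOR 7 = 31 ≥ 24 — no move.
  28: 28 XOR 7 = 27 < 28 — winning move (to 27).
That gives 1 winning move.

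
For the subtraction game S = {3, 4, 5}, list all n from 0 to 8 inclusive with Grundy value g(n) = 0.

0, 1, 2, 8

Compute g(0), g(1), … for moves {3, 4, 5}:
g(0) = mex{} = 0
g(1) = mex{} = 0
g(2) = mex{} = 0
g(3) = mex{0} = 1
g(4) = mex{0} = 1
g(5) = mex{0} = 1
g(6) = mex{0,1} = 2
g(7) = mex{0,1} = 2
g(8) = mex{1} = 0
The P-positions (g = 0) in 0..8 are 0, 1, 2, 8.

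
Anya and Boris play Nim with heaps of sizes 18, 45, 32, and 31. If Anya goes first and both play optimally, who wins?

Boris wins

Compute the nim-sum pairwise:
18 XOR 45 = 63
63 XOR 32 = 31
31 XOR 31 = 0
The nim-sum is 0, so this is a P-position: the player to move is in a losing position under optimal play; Anya is about to move from it and so loses — Boris wins.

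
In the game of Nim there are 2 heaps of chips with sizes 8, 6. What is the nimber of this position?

14

Compute the nim-sum pairwise:
8 XOR 6 = 14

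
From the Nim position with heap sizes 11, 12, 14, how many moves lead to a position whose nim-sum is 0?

Nim-sum: 11 ^ 12 ^ 14 = 9.
The overall nim-sum is X = 9. A heap of size p has a winning move iff p XOR X < p (reduce it to p XOR X).
  11: 11 XOR 9 = 2 < 11 — winning move (to 2).
  12: 12 XOR 9 = 5 < 12 — winning move (to 5).
  14: 14 XOR 9 = 7 < 14 — winning move (to 7).
That gives 3 winning moves.

3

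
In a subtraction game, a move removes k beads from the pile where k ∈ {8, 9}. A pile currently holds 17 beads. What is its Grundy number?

Grundy values for subtraction set {8, 9}:
k:     0  1  2  3  4  5  6  7  8  9 10 11 12 13 14 15 16 17
g(k):  0  0  0  0  0  0  0  0  1  1  1  1  1  1  1  1  2  0
So g(17) = 0.

0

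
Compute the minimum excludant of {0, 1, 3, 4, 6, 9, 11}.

The values 0, 1 are all present; 2 is the first non-negative integer missing from the set.

2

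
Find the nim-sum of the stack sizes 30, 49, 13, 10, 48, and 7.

31

Bitwise XOR of the heap sizes:
  011110  (30)
  110001  (49)
  001101  (13)
  001010  (10)
  110000  (48)
  000111  (7)
  ------
  011111  (31)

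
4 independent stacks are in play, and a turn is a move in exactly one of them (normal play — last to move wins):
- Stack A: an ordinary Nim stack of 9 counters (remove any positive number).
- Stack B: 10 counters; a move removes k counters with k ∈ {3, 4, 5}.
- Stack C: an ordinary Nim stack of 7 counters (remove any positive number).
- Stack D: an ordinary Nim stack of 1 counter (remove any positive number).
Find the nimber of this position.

15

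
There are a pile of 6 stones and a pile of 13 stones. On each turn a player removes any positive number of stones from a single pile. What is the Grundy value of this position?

11

Write each in binary and XOR column by column:
  0110  (6)
  1101  (13)
  ----
  1011  (11)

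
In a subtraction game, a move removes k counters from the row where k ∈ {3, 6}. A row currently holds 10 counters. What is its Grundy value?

0

Compute g(0), g(1), … for moves {3, 6}:
k:     0  1  2  3  4  5  6  7  8  9 10
g(k):  0  0  0  1  1  1  2  2  2  0  0
So g(10) = 0.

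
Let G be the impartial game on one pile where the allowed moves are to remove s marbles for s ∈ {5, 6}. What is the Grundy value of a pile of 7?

Grundy values for subtraction set {5, 6}:
k:     0  1  2  3  4  5  6  7
g(k):  0  0  0  0  0  1  1  1
So g(7) = 1.

1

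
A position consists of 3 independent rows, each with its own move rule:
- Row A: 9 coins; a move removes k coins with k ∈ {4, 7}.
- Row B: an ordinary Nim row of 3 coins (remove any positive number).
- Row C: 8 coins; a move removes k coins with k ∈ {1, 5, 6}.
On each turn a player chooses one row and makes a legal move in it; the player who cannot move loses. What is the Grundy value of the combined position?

For row A, compute g(0), g(1), … with moves {4, 7}:
k:     0  1  2  3  4  5  6  7  8  9
g(k):  0  0  0  0  1  1  1  1  2  2
So g(9) = 2.
Row B is a plain Nim row of size 3, so its Grundy value is 3.
Grundy values for row C (subtraction set {1, 5, 6}):
k:     0  1  2  3  4  5  6  7  8
g(k):  0  1  0  1  0  1  2  3  2
So g(8) = 2.
The value of a disjunctive sum is the nim-sum of the parts.
Combined value = 2 XOR 3 XOR 2 = 3.

3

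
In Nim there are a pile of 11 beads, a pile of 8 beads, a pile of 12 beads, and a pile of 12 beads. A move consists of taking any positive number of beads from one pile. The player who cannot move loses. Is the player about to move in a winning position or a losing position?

In binary:
  1011  (11)
  1000  (8)
  1100  (12)
  1100  (12)
  ----
  0011  (3)
The nim-sum is 3 ≠ 0, so this is an N-position: the player to move can win.

Winning position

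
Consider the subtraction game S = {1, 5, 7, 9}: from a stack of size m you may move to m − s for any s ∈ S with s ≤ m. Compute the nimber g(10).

0

Build the Grundy sequence with g(k) = mex{g(k−s) : s ∈ {1, 5, 7, 9}, s ≤ k}:
k:     0  1  2  3  4  5  6  7  8  9 10
g(k):  0  1  0  1  0  1  0  1  0  1  0
So g(10) = 0.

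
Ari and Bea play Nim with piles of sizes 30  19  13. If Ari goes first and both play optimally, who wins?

Write each in binary and XOR column by column:
  11110  (30)
  10011  (19)
  01101  (13)
  -----
  00000  (0)
The nim-sum is 0, so this is a P-position: the player to move is in a losing position under optimal play; Ari is about to move from it and so loses — Bea wins.

Bea wins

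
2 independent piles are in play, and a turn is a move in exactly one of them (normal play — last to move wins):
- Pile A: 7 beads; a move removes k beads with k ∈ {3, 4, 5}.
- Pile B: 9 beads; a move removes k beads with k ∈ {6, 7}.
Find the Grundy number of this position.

3

Build the Grundy sequence for pile A with g(k) = mex{g(k−s) : s ∈ {3, 4, 5}, s ≤ k}:
k:     0  1  2  3  4  5  6  7
g(k):  0  0  0  1  1  1  2  2
So g(7) = 2.
Grundy values for pile B (subtraction set {6, 7}):
k:     0  1  2  3  4  5  6  7  8  9
g(k):  0  0  0  0  0  0  1  1  1  1
So g(9) = 1.
By the Sprague-Grundy theorem, the Grundy value of a sum of independent games is the XOR of the component values.
Combined value = 2 ⊕ 1 = 3.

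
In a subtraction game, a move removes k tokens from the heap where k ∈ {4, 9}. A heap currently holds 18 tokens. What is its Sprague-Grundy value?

Grundy values for subtraction set {4, 9}:
k:     0  1  2  3  4  5  6  7  8  9 10 11 12 13 14 15 16 17 18
g(k):  0  0  0  0  1  1  1  1  0  2  2  2  1  0  0  0  0  1  1
So g(18) = 1.

1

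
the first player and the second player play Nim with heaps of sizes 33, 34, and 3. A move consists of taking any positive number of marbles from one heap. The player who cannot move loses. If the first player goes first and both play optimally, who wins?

Compute the nim-sum pairwise:
33 ^ 34 = 3
3 ^ 3 = 0
The nim-sum is 0, so this is a P-position: the player to move is in a losing position under optimal play; the first player is about to move from it and so loses — the second player wins.

the second player wins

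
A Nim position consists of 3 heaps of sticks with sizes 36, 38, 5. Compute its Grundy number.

Compute the nim-sum pairwise:
36 ^ 38 = 2
2 ^ 5 = 7

7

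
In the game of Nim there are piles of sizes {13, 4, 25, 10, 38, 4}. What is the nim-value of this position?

Nim-sum: 13 ^ 4 ^ 25 ^ 10 ^ 38 ^ 4 = 56.

56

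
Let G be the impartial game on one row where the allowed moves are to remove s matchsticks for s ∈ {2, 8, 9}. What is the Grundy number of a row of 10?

Grundy values for subtraction set {2, 8, 9}:
k:     0  1  2  3  4  5  6  7  8  9 10
g(k):  0  0  1  1  0  0  1  1  2  2  3
So g(10) = 3.

3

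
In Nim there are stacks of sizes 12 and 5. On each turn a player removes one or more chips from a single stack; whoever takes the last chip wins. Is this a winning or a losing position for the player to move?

Nim-sum: 12 XOR 5 = 9.
The nim-sum is 9 ≠ 0, so this is an N-position: the player to move can win.

Winning position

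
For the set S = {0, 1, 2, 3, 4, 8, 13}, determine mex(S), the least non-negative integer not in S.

5

The values 0, 1, 2, 3, 4 are all present; 5 is the first non-negative integer missing from the set.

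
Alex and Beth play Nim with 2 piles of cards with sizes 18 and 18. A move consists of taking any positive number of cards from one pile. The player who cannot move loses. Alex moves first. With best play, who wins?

Beth wins

Bitwise XOR of the heap sizes:
  10010  (18)
  10010  (18)
  -----
  00000  (0)
The nim-sum is 0, so this is a P-position: the player to move is in a losing position under optimal play; Alex is about to move from it and so loses — Beth wins.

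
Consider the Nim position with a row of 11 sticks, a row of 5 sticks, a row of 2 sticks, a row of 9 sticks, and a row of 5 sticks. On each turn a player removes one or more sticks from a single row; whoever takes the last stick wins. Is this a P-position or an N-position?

In binary:
  1011  (11)
  0101  (5)
  0010  (2)
  1001  (9)
  0101  (5)
  ----
  0000  (0)
The nim-sum is 0, so this is a P-position: the player to move is in a losing position under optimal play.

P-position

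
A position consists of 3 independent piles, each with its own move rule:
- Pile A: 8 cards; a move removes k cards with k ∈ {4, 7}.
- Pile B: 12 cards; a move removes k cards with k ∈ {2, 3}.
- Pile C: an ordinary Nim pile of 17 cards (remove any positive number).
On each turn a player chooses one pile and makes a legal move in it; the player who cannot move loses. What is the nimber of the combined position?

18

Build the Grundy sequence for pile A with g(k) = mex{g(k−s) : s ∈ {4, 7}, s ≤ k}:
k:     0  1  2  3  4  5  6  7  8
g(k):  0  0  0  0  1  1  1  1  2
So g(8) = 2.
Build the Grundy sequence for pile B with g(k) = mex{g(k−s) : s ∈ {2, 3}, s ≤ k}:
k:     0  1  2  3  4  5  6  7  8  9 10 11 12
g(k):  0  0  1  1  2  0  0  1  1  2  0  0  1
So g(12) = 1.
Pile C is a plain Nim pile of size 17, so its Grundy value is 17.
The value of a disjunctive sum is the nim-sum of the parts.
Combined value = 2 ⊕ 1 ⊕ 17 = 18.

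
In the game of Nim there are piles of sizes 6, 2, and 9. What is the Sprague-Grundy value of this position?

Write each in binary and XOR column by column:
  0110  (6)
  0010  (2)
  1001  (9)
  ----
  1101  (13)

13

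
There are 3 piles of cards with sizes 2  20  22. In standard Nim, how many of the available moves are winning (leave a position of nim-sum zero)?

Bitwise XOR of the heap sizes:
  00010  (2)
  10100  (20)
  10110  (22)
  -----
  00000  (0)
The nim-sum is already 0, so every move leaves a nonzero nim-sum — there are no winning moves.

0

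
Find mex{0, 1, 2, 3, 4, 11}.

The values 0, 1, 2, 3, 4 are all present; 5 is the first non-negative integer missing from the set.

5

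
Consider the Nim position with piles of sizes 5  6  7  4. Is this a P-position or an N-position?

Compute the nim-sum pairwise:
5 ^ 6 = 3
3 ^ 7 = 4
4 ^ 4 = 0
The nim-sum is 0, so this is a P-position: the player to move is in a losing position under optimal play.

P-position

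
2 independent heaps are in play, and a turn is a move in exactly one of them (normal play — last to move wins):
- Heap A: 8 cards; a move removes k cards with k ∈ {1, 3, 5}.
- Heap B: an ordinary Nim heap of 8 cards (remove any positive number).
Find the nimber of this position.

8

Build the Grundy sequence for heap A with g(k) = mex{g(k−s) : s ∈ {1, 3, 5}, s ≤ k}:
g(0) = mex{} = 0
g(1) = mex{0} = 1
g(2) = mex{1} = 0
g(3) = mex{0} = 1
g(4) = mex{1} = 0
g(5) = mex{0} = 1
g(6) = mex{1} = 0
g(7) = mex{0} = 1
g(8) = mex{1} = 0
So g(8) = 0.
Heap B is a plain Nim heap of size 8, so its Grundy value is 8.
The value of a disjunctive sum is the nim-sum of the parts.
Combined value = 0 ⊕ 8 = 8.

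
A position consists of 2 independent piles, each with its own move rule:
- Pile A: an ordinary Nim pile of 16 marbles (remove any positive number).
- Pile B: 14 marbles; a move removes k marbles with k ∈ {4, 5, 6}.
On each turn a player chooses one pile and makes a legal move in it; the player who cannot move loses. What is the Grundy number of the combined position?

Pile A is a plain Nim pile of size 16, so its Grundy value is 16.
For pile B, compute g(0), g(1), … with moves {4, 5, 6}:
k:     0  1  2  3  4  5  6  7  8  9 10 11 12 13 14
g(k):  0  0  0  0  1  1  1  1  2  2  0  0  0  0  1
So g(14) = 1.
The value of a disjunctive sum is the nim-sum of the parts.
Combined value = 16 ⊕ 1 = 17.

17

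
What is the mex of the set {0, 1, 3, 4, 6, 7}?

2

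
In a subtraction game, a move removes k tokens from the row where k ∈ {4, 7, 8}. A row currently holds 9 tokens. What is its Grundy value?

Grundy values for subtraction set {4, 7, 8}:
k:     0  1  2  3  4  5  6  7  8  9
g(k):  0  0  0  0  1  1  1  1  2  2
So g(9) = 2.

2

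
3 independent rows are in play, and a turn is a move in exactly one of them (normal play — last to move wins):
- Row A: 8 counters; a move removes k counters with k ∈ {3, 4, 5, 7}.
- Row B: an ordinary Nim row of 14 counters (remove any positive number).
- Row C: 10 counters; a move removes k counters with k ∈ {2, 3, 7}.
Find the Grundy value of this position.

Grundy values for row A (subtraction set {3, 4, 5, 7}):
g(0) = mex{} = 0
g(1) = mex{} = 0
g(2) = mex{} = 0
g(3) = mex{0} = 1
g(4) = mex{0} = 1
g(5) = mex{0} = 1
g(6) = mex{0,1} = 2
g(7) = mex{0,1} = 2
g(8) = mex{0,1} = 2
So g(8) = 2.
Row B is a plain Nim row of size 14, so its Grundy value is 14.
Build the Grundy sequence for row C with g(k) = mex{g(k−s) : s ∈ {2, 3, 7}, s ≤ k}:
g(0) = mex{} = 0
g(1) = mex{} = 0
g(2) = mex{0} = 1
g(3) = mex{0} = 1
g(4) = mex{0,1} = 2
g(5) = mex{1} = 0
g(6) = mex{1,2} = 0
g(7) = mex{0,2} = 1
g(8) = mex{0} = 1
g(9) = mex{0,1} = 2
g(10) = mex{1} = 0
So g(10) = 0.
By the Sprague-Grundy theorem, the Grundy value of a sum of independent games is the XOR of the component values.
Combined value = 2 ⊕ 14 ⊕ 0 = 12.

12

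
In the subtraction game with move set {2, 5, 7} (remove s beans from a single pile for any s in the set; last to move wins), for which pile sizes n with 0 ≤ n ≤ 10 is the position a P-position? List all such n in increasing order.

0, 1, 4, 10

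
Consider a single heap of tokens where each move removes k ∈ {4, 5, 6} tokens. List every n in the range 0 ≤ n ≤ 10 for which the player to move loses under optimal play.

0, 1, 2, 3, 10

Compute g(0), g(1), … for moves {4, 5, 6}:
g(0) = mex{} = 0
g(1) = mex{} = 0
g(2) = mex{} = 0
g(3) = mex{} = 0
g(4) = mex{0} = 1
g(5) = mex{0} = 1
g(6) = mex{0} = 1
g(7) = mex{0} = 1
g(8) = mex{0,1} = 2
g(9) = mex{0,1} = 2
g(10) = mex{1} = 0
The P-positions (g = 0) in 0..10 are 0, 1, 2, 3, 10.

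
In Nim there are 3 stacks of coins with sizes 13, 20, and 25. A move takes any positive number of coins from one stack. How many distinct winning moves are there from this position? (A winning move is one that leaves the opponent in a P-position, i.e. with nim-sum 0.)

0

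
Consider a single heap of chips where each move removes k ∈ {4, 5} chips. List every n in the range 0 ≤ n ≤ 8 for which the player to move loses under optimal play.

Compute g(0), g(1), … for moves {4, 5}:
g(0) = mex{} = 0
g(1) = mex{} = 0
g(2) = mex{} = 0
g(3) = mex{} = 0
g(4) = mex{0} = 1
g(5) = mex{0} = 1
g(6) = mex{0} = 1
g(7) = mex{0} = 1
g(8) = mex{0,1} = 2
The P-positions (g = 0) in 0..8 are 0, 1, 2, 3.

0, 1, 2, 3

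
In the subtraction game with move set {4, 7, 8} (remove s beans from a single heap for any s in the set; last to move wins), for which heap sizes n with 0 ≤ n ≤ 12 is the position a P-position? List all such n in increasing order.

Build the Grundy sequence with g(k) = mex{g(k−s) : s ∈ {4, 7, 8}, s ≤ k}:
k:     0  1  2  3  4  5  6  7  8  9 10 11 12
g(k):  0  0  0  0  1  1  1  1  2  2  2  2  0
The P-positions (g = 0) in 0..12 are 0, 1, 2, 3, 12.

0, 1, 2, 3, 12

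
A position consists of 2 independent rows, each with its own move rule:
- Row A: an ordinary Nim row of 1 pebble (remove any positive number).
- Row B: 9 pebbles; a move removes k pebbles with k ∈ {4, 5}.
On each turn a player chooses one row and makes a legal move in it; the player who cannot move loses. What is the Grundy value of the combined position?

Row A is a plain Nim row of size 1, so its Grundy value is 1.
Grundy values for row B (subtraction set {4, 5}):
k:     0  1  2  3  4  5  6  7  8  9
g(k):  0  0  0  0  1  1  1  1  2  0
So g(9) = 0.
The value of a disjunctive sum is the nim-sum of the parts.
Combined value = 1 XOR 0 = 1.

1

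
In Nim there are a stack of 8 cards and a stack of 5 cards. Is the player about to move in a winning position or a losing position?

Winning position

Write each in binary and XOR column by column:
  1000  (8)
  0101  (5)
  ----
  1101  (13)
The nim-sum is 13 ≠ 0, so this is an N-position: the player to move can win.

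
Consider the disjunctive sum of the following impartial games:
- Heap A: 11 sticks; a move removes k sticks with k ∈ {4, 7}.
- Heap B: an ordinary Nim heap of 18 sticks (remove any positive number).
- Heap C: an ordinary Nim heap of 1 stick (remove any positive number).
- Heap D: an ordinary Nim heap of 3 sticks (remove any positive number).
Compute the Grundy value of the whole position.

For heap A, compute g(0), g(1), … with moves {4, 7}:
k:     0  1  2  3  4  5  6  7  8  9 10 11
g(k):  0  0  0  0  1  1  1  1  2  2  2  0
So g(11) = 0.
Heap B is a plain Nim heap of size 18, so its Grundy value is 18.
Heap C is a plain Nim heap of size 1, so its Grundy value is 1.
Heap D is a plain Nim heap of size 3, so its Grundy value is 3.
The value of a disjunctive sum is the nim-sum of the parts.
Combined value = 0 XOR 18 XOR 1 XOR 3 = 16.

16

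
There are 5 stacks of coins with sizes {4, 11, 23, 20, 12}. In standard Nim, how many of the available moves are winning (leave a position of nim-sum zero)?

0

Bitwise XOR of the heap sizes:
  00100  (4)
  01011  (11)
  10111  (23)
  10100  (20)
  01100  (12)
  -----
  00000  (0)
The nim-sum is already 0, so every move leaves a nonzero nim-sum — there are no winning moves.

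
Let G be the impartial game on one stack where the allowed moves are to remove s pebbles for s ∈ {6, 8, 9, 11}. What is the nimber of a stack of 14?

2

Compute g(0), g(1), … for moves {6, 8, 9, 11}:
g(0) = mex{} = 0
g(1) = mex{} = 0
g(2) = mex{} = 0
g(3) = mex{} = 0
g(4) = mex{} = 0
g(5) = mex{} = 0
g(6) = mex{0} = 1
g(7) = mex{0} = 1
g(8) = mex{0} = 1
g(9) = mex{0} = 1
g(10) = mex{0} = 1
g(11) = mex{0} = 1
g(12) = mex{0,1} = 2
g(13) = mex{0,1} = 2
g(14) = mex{0,1} = 2
So g(14) = 2.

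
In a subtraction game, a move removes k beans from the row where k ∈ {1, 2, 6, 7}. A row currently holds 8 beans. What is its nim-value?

Compute g(0), g(1), … for moves {1, 2, 6, 7}:
k:     0  1  2  3  4  5  6  7  8
g(k):  0  1  2  0  1  2  3  4  0
So g(8) = 0.

0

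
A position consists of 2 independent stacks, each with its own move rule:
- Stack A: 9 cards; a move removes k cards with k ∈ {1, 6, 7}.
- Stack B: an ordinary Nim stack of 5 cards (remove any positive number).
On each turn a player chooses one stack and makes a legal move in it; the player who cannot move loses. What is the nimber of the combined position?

6

For stack A, compute g(0), g(1), … with moves {1, 6, 7}:
k:     0  1  2  3  4  5  6  7  8  9
g(k):  0  1  0  1  0  1  2  3  2  3
So g(9) = 3.
Stack B is a plain Nim stack of size 5, so its Grundy value is 5.
The value of a disjunctive sum is the nim-sum of the parts.
Combined value = 3 ⊕ 5 = 6.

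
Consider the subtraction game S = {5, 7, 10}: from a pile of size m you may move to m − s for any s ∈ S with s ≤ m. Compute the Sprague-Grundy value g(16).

Build the Grundy sequence with g(k) = mex{g(k−s) : s ∈ {5, 7, 10}, s ≤ k}:
k:     0  1  2  3  4  5  6  7  8  9 10 11 12 13 14 15 16
g(k):  0  0  0  0  0  1  1  1  1  1  2  2  2  2  2  0  0
So g(16) = 0.

0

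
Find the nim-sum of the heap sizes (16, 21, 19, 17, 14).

9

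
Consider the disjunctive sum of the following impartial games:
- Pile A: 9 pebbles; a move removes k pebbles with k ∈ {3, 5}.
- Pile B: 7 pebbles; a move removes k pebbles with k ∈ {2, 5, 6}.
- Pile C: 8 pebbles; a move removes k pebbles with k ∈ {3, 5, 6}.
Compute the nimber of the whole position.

1

Build the Grundy sequence for pile A with g(k) = mex{g(k−s) : s ∈ {3, 5}, s ≤ k}:
g(0) = mex{} = 0
g(1) = mex{} = 0
g(2) = mex{} = 0
g(3) = mex{0} = 1
g(4) = mex{0} = 1
g(5) = mex{0} = 1
g(6) = mex{0,1} = 2
g(7) = mex{0,1} = 2
g(8) = mex{1} = 0
g(9) = mex{1,2} = 0
So g(9) = 0.
Build the Grundy sequence for pile B with g(k) = mex{g(k−s) : s ∈ {2, 5, 6}, s ≤ k}:
g(0) = mex{} = 0
g(1) = mex{} = 0
g(2) = mex{0} = 1
g(3) = mex{0} = 1
g(4) = mex{1} = 0
g(5) = mex{0,1} = 2
g(6) = mex{0} = 1
g(7) = mex{0,1,2} = 3
So g(7) = 3.
Build the Grundy sequence for pile C with g(k) = mex{g(k−s) : s ∈ {3, 5, 6}, s ≤ k}:
k:     0  1  2  3  4  5  6  7  8
g(k):  0  0  0  1  1  1  2  2  2
So g(8) = 2.
By the Sprague-Grundy theorem, the Grundy value of a sum of independent games is the XOR of the component values.
Combined value = 0 ⊕ 3 ⊕ 2 = 1.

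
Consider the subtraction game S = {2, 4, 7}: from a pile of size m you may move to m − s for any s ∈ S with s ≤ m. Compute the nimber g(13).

Grundy values for subtraction set {2, 4, 7}:
g(0) = mex{} = 0
g(1) = mex{} = 0
g(2) = mex{0} = 1
g(3) = mex{0} = 1
g(4) = mex{0,1} = 2
g(5) = mex{0,1} = 2
g(6) = mex{1,2} = 0
g(7) = mex{0,1,2} = 3
g(8) = mex{0,2} = 1
g(9) = mex{1,2,3} = 0
g(10) = mex{0,1} = 2
g(11) = mex{0,2,3} = 1
g(12) = mex{1,2} = 0
g(13) = mex{0,1} = 2
So g(13) = 2.

2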